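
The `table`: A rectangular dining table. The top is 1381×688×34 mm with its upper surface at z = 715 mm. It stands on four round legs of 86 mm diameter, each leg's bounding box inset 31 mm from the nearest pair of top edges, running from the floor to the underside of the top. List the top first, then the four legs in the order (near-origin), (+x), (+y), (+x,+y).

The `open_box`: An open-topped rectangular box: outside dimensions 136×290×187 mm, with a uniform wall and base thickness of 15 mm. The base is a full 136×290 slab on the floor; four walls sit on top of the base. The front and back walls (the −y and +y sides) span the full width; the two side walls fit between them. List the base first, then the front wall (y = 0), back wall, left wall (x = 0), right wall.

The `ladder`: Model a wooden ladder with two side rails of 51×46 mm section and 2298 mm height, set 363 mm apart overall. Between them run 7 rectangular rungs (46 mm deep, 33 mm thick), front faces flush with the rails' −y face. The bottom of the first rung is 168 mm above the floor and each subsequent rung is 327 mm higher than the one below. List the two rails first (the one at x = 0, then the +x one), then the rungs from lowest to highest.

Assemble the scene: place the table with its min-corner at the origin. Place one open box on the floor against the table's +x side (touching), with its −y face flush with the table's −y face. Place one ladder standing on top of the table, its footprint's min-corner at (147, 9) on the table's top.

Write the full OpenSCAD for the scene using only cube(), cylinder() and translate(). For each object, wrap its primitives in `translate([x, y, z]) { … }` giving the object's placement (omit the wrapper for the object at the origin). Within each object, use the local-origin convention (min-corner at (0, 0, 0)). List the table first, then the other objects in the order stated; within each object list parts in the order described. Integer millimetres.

translate([0, 0, 681]) cube([1381, 688, 34]);
translate([74, 74, 0]) cylinder(h = 681, r = 43);
translate([1307, 74, 0]) cylinder(h = 681, r = 43);
translate([74, 614, 0]) cylinder(h = 681, r = 43);
translate([1307, 614, 0]) cylinder(h = 681, r = 43);
translate([1381, 0, 0]) {
  cube([136, 290, 15]);
  translate([0, 0, 15]) cube([136, 15, 172]);
  translate([0, 275, 15]) cube([136, 15, 172]);
  translate([0, 15, 15]) cube([15, 260, 172]);
  translate([121, 15, 15]) cube([15, 260, 172]);
}
translate([147, 9, 715]) {
  cube([51, 46, 2298]);
  translate([312, 0, 0]) cube([51, 46, 2298]);
  translate([51, 0, 168]) cube([261, 46, 33]);
  translate([51, 0, 495]) cube([261, 46, 33]);
  translate([51, 0, 822]) cube([261, 46, 33]);
  translate([51, 0, 1149]) cube([261, 46, 33]);
  translate([51, 0, 1476]) cube([261, 46, 33]);
  translate([51, 0, 1803]) cube([261, 46, 33]);
  translate([51, 0, 2130]) cube([261, 46, 33]);
}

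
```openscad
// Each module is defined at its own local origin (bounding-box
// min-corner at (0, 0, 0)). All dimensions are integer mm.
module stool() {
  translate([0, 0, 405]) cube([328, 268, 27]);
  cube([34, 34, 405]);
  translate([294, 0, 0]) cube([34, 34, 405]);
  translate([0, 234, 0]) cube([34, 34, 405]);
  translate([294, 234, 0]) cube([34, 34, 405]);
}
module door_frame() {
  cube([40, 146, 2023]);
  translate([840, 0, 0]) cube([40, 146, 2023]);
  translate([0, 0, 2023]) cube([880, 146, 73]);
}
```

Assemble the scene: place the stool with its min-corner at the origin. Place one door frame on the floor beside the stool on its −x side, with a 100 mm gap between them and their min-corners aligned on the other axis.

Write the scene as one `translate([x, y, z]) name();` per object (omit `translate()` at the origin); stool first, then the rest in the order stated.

stool();
translate([-980, 0, 0]) door_frame();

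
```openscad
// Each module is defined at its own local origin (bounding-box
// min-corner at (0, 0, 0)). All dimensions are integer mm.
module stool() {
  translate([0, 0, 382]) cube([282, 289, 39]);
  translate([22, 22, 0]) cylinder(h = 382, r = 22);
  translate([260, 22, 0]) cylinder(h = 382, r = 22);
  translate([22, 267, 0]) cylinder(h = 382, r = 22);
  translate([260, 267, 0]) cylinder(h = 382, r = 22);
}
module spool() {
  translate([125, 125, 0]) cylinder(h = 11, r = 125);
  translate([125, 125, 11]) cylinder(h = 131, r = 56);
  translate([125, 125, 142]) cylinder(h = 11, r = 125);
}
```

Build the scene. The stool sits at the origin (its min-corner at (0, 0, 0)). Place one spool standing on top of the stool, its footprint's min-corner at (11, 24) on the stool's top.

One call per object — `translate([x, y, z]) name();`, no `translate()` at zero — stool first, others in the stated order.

stool();
translate([11, 24, 421]) spool();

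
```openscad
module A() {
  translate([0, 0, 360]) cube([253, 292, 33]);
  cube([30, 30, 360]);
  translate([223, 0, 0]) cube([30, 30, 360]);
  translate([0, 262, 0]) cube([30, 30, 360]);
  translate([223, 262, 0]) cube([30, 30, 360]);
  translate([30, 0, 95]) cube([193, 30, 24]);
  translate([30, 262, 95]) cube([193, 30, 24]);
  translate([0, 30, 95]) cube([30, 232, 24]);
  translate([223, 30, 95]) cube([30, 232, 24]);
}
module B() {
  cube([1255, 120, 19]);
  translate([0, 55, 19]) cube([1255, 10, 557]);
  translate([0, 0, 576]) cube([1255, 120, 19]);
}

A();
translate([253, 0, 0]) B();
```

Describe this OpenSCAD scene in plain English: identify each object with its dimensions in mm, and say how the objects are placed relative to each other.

A is a four-legged stool. The seat is 253×292 mm, 33 mm thick, top at z = 393 mm. It stands on four square legs, each 30×30 mm in cross-section, from z = 0 to the seat underside, each flush with a corner of the seat. Four stretchers, 30 mm wide and 24 mm tall, connect adjacent legs with their undersides at z = 95 mm, each running between the inner faces of the legs it joins and aligned with the legs' outer faces on the other axis.

B is an I-beam lying along x, 1255 mm long. Overall section height 595 mm. Two flanges 120 mm wide (y) and 19 mm thick, one on the floor and one at the top; a web 10 mm thick runs between them, centred on the flange width.

The I-beam is against the stool's +x side, with their −y faces flush.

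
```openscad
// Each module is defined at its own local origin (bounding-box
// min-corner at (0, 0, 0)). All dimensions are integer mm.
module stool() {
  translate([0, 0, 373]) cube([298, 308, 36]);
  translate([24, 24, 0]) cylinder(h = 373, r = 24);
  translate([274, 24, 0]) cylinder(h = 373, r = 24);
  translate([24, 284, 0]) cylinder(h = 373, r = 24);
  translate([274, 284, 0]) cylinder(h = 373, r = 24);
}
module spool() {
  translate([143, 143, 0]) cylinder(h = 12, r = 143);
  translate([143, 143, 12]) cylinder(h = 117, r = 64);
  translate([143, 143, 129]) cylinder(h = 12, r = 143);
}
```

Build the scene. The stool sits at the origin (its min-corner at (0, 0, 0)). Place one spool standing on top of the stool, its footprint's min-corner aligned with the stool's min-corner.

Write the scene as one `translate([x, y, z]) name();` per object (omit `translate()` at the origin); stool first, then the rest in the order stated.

stool();
translate([0, 0, 409]) spool();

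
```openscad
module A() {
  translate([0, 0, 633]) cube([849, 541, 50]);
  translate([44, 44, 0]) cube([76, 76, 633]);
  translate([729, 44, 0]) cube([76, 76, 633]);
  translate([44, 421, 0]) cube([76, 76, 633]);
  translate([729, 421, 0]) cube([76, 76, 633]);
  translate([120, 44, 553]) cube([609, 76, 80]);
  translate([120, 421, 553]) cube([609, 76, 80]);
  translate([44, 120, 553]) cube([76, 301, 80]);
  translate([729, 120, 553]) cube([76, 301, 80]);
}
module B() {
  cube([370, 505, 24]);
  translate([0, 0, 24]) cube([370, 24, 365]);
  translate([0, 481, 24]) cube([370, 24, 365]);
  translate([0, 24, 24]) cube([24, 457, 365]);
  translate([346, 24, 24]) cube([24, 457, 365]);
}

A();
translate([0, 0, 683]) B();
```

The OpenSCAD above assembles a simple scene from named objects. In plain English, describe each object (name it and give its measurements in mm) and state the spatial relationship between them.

A is a rectangular dining table. The top is 849×541×50 mm with its upper surface at z = 683 mm. It stands on four 76×76 mm square legs, each inset 44 mm from the nearest pair of top edges, running from the floor to the underside of the top. Four apron rails, 76 mm thick and 80 mm tall, run between adjacent legs with their top edges flush with the underside of the top and their outer faces flush with the legs' outer faces.

B is an open-topped rectangular box: outside dimensions 370×505×389 mm, with a uniform wall and base thickness of 24 mm. The base is a full 370×505 slab on the floor; four walls sit on top of the base. The front and back walls (the −y and +y sides) span the full width; the two side walls fit between them.

The open box is on top of the table.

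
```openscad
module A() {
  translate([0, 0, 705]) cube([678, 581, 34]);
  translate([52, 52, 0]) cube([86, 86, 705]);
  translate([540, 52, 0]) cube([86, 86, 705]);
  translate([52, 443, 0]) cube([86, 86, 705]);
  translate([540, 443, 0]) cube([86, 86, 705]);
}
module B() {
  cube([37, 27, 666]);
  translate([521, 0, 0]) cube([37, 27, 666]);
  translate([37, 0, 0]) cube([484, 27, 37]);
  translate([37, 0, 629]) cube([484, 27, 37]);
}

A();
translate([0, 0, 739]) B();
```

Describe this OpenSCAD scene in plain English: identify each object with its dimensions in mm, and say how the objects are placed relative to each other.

A is a rectangular dining table. The top is 678×581×34 mm with its upper surface at z = 739 mm. It stands on four 86×86 mm square legs, each inset 52 mm from the nearest pair of top edges, running from the floor to the underside of the top.

B is a rectangular picture frame lying in the x–z plane (depth along y). The opening is 484 mm wide (x) by 592 mm tall (z), surrounded by a border 37 mm wide on all four sides. The frame is 27 mm deep and is made of two full-height vertical stiles with two horizontal rails fitted between them.

The picture frame is on top of the table.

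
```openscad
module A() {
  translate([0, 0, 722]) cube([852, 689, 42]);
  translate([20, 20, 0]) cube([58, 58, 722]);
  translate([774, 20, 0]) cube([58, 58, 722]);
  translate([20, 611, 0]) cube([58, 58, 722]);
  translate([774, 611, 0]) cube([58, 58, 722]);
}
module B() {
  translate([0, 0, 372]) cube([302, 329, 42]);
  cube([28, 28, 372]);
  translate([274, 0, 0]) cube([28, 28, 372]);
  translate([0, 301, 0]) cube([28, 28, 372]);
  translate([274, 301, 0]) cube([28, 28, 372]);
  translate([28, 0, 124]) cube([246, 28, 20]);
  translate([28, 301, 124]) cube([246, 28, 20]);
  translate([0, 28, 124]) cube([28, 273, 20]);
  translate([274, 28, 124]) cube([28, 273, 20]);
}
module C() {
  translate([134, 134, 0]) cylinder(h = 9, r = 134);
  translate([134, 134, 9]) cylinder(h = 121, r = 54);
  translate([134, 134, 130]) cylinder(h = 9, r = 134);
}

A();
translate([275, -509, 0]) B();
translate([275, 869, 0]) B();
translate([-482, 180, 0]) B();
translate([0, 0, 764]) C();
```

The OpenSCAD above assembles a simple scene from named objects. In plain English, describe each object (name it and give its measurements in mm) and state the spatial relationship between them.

A is a table: top 852 mm (x) × 689 mm (y), 42 mm thick, upper face at z = 764 mm, on four 58×58 mm square legs, each inset 20 mm from the nearest pair of top edges, running from z = 0 to the bottom of the top.

B is a simple wooden stool: a rectangular seat 302 mm (x) by 329 mm (y), 42 mm thick, top face at z = 414 mm, on four square legs, each 28×28 mm in cross-section. The legs rest on z = 0, each flush with a corner of the seat. Four stretchers, 28 mm wide and 20 mm tall, connect adjacent legs with their undersides at z = 124 mm, each running between the inner faces of the legs it joins and aligned with the legs' outer faces on the other axis.

C is a spool: two coaxial disc flanges of radius 134 mm and thickness 9 mm, joined by a core cylinder of radius 54 mm and height 121 mm. The lower flange rests on z = 0 and the three cylinders share a vertical axis.

Three stools sit around the table at the −y, +y, −x sides. The spool is on top of the table.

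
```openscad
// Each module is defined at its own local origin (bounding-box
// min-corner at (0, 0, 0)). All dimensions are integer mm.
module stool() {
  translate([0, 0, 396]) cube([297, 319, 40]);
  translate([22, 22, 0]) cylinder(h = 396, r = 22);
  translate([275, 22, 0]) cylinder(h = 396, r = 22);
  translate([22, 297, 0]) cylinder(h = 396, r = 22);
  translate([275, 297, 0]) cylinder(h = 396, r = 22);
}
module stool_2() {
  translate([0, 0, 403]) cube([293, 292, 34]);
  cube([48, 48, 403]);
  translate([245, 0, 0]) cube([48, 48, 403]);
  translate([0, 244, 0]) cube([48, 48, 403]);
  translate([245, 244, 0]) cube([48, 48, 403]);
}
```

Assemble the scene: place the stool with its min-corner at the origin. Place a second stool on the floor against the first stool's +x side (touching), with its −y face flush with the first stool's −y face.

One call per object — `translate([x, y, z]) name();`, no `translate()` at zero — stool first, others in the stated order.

stool();
translate([297, 0, 0]) stool_2();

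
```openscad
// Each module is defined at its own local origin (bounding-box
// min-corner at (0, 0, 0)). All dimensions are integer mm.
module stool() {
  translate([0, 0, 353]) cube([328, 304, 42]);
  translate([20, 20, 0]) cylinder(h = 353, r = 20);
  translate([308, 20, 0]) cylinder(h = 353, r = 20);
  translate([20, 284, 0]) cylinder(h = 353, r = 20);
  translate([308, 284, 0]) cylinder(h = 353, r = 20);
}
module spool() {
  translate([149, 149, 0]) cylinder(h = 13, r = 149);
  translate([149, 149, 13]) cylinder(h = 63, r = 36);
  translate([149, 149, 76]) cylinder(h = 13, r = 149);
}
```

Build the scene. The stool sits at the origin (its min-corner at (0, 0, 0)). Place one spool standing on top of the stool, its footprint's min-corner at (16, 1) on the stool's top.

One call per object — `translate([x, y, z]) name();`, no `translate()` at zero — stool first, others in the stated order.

stool();
translate([16, 1, 395]) spool();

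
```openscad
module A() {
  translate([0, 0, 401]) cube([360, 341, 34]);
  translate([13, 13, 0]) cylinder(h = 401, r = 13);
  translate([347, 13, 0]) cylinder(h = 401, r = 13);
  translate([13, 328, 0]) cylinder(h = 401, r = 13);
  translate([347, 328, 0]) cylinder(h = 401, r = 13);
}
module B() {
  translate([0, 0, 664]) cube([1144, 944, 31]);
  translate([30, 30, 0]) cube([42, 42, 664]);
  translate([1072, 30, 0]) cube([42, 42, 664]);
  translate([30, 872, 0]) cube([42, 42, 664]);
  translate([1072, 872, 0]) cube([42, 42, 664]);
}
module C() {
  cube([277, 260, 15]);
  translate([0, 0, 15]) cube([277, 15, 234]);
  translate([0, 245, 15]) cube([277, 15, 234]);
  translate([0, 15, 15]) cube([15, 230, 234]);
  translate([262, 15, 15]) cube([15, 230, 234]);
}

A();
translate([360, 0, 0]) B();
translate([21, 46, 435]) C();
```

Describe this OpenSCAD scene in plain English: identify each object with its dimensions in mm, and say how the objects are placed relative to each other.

A is a four-legged stool. The seat is a 360×341×34 mm slab whose top surface is at z = 435 mm; four round legs, each 26 mm in diameter, run from the floor (z = 0) to the underside of the seat, each leg's axis is inset half a diameter from the nearest pair of seat edges (so the leg's bounding box is flush with the corner).

B is a rectangular dining table. The top is 1144×944×31 mm with its upper surface at z = 695 mm. It stands on four 42×42 mm square legs, each inset 30 mm from the nearest pair of top edges, running from the floor to the underside of the top.

C is an open storage box with external size 277×260×249 mm and wall thickness 15 mm (the base is also 15 mm thick). The base covers the whole footprint; the four walls stand on the base, with the y-facing walls full-width and the x-facing walls fitting between their inner faces.

The table is against the stool's +x side, with their −y faces flush. The open box is on top of the stool.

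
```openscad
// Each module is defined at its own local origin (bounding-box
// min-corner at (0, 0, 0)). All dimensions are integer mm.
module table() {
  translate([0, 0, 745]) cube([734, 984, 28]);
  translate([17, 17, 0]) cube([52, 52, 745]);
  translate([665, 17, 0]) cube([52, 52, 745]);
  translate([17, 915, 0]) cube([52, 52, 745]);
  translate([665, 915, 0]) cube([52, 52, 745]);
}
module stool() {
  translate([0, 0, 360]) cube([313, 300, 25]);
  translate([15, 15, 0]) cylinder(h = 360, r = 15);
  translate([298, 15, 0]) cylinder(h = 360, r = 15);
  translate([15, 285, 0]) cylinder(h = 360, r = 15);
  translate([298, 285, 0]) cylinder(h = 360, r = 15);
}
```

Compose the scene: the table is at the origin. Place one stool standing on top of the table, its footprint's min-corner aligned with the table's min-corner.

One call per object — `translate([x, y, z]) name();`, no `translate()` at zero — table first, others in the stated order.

table();
translate([0, 0, 773]) stool();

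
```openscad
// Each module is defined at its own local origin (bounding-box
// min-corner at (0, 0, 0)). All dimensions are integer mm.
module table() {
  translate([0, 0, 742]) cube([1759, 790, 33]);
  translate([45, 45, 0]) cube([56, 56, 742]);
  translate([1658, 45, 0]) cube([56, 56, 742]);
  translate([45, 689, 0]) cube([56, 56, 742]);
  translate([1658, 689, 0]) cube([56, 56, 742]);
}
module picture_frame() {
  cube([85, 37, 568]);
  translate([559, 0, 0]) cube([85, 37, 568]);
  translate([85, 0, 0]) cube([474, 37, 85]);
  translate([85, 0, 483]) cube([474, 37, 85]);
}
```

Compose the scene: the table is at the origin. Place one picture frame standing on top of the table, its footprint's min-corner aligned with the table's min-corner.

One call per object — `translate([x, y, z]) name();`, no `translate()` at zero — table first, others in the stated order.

table();
translate([0, 0, 775]) picture_frame();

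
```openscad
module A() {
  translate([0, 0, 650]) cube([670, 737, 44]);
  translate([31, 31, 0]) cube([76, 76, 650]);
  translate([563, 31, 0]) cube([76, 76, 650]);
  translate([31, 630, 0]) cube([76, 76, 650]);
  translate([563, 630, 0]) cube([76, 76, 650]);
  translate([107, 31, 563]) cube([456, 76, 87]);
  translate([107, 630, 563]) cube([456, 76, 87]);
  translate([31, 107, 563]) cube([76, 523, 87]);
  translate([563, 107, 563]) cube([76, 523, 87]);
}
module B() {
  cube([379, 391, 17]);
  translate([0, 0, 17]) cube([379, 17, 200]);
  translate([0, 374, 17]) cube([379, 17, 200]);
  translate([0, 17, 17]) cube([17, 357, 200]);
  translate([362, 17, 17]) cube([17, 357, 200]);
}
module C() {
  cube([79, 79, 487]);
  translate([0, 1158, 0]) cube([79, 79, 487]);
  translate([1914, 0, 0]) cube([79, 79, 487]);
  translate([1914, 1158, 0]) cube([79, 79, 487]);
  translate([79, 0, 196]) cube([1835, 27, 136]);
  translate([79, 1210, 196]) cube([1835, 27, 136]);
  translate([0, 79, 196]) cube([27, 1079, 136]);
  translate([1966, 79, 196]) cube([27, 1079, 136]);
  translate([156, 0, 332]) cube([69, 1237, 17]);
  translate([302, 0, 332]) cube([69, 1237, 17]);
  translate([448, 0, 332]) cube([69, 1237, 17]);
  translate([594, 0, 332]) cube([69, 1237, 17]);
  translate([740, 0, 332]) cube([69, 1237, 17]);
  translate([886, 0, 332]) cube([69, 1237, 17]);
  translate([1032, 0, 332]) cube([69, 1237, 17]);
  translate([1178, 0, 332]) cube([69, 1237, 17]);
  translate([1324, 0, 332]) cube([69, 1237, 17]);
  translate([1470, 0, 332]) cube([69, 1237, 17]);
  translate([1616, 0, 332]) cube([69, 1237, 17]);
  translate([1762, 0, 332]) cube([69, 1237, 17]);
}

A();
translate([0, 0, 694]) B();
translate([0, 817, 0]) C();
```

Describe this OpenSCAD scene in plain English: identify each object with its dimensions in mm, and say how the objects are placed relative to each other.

A is a rectangular dining table. The top is 670×737×44 mm with its upper surface at z = 694 mm. It stands on four 76×76 mm square legs, each inset 31 mm from the nearest pair of top edges, running from the floor to the underside of the top. Four apron rails, 76 mm thick and 87 mm tall, run between adjacent legs with their top edges flush with the underside of the top and their outer faces flush with the legs' outer faces.

B is an open storage box with external size 379×391×217 mm and wall thickness 17 mm (the base is also 17 mm thick). The base covers the whole footprint; the four walls stand on the base, with the y-facing walls full-width and the x-facing walls fitting between their inner faces.

C is a bed frame 1993 mm long (x) by 1237 mm wide (y). Four 79×79 mm corner posts, 487 mm tall, at the corners of the footprint. Four rails of 27 mm thickness and 136 mm height run between adjacent posts with their undersides at z = 196 mm, their outer faces flush with the outside of the frame (the two x-running rails run between the posts' inner faces; the two y-running rails run between the posts' inner faces). 12 slats, each 69 mm wide (x) and 17 mm thick, lie across the top of the two x-running rails, running the full 1237 mm width of the frame in y; the slats are evenly spaced along x between the inner faces of the end posts with equal gaps (rounded down to the nearest mm) at the −x end and between each pair — any rounding remainder accumulates at the +x end.

The open box is on top of the table. The bed frame is on the floor beside the table on its +y side.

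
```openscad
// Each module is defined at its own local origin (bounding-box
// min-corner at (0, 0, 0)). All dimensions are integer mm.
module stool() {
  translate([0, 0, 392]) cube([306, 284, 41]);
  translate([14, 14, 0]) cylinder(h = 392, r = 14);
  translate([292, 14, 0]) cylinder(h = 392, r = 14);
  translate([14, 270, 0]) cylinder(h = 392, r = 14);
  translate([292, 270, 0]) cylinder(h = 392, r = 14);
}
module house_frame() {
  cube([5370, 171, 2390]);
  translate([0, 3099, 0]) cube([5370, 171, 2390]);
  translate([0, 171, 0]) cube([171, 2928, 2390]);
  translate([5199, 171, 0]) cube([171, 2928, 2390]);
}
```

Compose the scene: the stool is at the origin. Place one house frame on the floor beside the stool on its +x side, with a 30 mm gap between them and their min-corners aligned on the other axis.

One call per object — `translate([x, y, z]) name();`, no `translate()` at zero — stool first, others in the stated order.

stool();
translate([336, 0, 0]) house_frame();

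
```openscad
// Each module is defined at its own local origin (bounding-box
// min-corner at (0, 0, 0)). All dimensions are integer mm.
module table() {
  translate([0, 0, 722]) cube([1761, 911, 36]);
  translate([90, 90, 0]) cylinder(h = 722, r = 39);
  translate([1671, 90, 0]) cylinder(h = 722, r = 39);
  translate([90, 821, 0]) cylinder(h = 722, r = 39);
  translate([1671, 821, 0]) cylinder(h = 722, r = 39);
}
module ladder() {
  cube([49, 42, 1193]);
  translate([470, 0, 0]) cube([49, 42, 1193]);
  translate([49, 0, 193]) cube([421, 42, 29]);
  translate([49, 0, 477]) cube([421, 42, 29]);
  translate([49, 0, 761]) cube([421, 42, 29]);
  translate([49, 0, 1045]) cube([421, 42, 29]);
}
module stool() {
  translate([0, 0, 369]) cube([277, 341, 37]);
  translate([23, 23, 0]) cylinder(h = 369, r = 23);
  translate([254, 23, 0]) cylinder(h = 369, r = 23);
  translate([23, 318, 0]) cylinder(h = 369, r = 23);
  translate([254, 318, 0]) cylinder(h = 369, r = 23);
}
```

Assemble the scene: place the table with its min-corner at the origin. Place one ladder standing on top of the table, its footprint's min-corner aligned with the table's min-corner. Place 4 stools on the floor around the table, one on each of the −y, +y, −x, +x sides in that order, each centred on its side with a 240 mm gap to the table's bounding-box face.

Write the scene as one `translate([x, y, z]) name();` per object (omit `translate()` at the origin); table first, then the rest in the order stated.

table();
translate([0, 0, 758]) ladder();
translate([742, -581, 0]) stool();
translate([742, 1151, 0]) stool();
translate([-517, 285, 0]) stool();
translate([2001, 285, 0]) stool();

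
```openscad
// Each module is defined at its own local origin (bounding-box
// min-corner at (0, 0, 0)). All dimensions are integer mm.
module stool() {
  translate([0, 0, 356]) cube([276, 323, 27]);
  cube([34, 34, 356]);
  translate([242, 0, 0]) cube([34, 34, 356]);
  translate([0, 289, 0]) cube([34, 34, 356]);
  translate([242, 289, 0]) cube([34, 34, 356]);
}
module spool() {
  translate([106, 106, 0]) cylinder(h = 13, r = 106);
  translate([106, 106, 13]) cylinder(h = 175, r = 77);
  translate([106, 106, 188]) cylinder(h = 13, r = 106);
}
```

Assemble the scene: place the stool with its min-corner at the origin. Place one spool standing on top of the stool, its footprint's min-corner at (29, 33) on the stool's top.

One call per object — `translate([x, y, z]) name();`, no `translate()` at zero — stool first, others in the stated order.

stool();
translate([29, 33, 383]) spool();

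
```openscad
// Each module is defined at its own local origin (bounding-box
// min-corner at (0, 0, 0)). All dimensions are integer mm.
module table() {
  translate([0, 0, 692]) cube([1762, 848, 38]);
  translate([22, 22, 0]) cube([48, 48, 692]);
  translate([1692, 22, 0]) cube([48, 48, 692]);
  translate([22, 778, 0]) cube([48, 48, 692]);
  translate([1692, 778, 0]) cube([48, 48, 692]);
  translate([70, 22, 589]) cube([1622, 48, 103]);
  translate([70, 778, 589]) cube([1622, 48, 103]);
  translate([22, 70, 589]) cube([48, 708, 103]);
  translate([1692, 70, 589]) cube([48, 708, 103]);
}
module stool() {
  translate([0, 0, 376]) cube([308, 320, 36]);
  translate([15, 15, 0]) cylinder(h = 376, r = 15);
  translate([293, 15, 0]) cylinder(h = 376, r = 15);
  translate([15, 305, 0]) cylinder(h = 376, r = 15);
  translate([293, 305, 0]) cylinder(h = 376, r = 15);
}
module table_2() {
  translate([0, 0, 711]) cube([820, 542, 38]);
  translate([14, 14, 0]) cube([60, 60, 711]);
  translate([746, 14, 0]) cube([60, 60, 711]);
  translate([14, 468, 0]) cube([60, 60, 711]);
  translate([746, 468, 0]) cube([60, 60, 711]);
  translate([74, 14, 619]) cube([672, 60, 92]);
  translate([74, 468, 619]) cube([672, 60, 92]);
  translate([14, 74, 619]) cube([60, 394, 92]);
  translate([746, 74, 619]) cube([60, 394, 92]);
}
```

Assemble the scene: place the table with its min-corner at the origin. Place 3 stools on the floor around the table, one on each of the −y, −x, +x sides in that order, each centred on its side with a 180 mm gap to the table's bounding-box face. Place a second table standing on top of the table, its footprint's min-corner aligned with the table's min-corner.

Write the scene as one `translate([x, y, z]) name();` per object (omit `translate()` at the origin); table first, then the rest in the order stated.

table();
translate([727, -500, 0]) stool();
translate([-488, 264, 0]) stool();
translate([1942, 264, 0]) stool();
translate([0, 0, 730]) table_2();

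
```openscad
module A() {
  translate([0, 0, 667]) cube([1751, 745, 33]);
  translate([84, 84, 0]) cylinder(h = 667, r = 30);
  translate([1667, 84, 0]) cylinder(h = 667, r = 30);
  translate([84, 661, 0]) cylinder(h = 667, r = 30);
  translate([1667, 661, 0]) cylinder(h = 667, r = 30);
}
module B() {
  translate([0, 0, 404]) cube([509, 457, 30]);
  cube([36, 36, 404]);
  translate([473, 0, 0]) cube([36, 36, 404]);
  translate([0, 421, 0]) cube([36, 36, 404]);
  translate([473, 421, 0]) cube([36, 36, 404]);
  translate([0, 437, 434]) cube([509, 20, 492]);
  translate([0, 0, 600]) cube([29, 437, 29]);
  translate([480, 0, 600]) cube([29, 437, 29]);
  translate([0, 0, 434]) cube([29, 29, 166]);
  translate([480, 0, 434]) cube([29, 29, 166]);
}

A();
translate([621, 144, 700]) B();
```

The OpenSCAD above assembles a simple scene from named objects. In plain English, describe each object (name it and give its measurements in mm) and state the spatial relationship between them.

A is a table with a 1751×745 mm rectangular top, 33 mm thick, top surface at z = 700 mm, supported by four round legs of 60 mm diameter, each leg's bounding box inset 54 mm from the nearest pair of top edges, running from the floor.

B is a chair. The seat is a 509×457×30 mm slab with its top at z = 434 mm, on four 36×36 mm corner legs (flush with the seat edges, standing on z = 0). A flat backrest 20 mm thick, 492 mm tall, spans the full seat width and rises from the seat top along its +y edge, rear face flush with the rear of the seat. Two armrests of 29×29 mm section run along each side from the seat's front edge to the front of the backrest, top faces 195 mm above the seat top and outer faces flush with the seat's x-edges; a 29×29 mm post under the front of each armrest stands on the seat at the front corner.

The chair is on top of the table, centred.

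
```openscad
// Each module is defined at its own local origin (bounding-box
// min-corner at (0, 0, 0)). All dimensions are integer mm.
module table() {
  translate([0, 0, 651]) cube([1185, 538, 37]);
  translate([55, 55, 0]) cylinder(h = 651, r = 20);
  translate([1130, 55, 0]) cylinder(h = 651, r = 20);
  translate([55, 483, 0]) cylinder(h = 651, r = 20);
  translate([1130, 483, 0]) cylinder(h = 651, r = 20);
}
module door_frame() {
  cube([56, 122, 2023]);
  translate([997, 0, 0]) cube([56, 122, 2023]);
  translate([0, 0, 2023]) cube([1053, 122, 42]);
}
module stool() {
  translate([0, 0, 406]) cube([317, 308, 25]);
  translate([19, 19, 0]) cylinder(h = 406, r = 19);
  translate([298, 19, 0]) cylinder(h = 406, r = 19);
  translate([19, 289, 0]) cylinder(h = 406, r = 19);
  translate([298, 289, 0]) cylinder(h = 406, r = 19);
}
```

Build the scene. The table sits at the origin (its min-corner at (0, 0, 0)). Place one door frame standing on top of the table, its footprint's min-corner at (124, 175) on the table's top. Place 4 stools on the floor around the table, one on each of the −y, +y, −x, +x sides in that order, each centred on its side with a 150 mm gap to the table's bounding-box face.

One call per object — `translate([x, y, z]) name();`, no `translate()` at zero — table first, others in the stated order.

table();
translate([124, 175, 688]) door_frame();
translate([434, -458, 0]) stool();
translate([434, 688, 0]) stool();
translate([-467, 115, 0]) stool();
translate([1335, 115, 0]) stool();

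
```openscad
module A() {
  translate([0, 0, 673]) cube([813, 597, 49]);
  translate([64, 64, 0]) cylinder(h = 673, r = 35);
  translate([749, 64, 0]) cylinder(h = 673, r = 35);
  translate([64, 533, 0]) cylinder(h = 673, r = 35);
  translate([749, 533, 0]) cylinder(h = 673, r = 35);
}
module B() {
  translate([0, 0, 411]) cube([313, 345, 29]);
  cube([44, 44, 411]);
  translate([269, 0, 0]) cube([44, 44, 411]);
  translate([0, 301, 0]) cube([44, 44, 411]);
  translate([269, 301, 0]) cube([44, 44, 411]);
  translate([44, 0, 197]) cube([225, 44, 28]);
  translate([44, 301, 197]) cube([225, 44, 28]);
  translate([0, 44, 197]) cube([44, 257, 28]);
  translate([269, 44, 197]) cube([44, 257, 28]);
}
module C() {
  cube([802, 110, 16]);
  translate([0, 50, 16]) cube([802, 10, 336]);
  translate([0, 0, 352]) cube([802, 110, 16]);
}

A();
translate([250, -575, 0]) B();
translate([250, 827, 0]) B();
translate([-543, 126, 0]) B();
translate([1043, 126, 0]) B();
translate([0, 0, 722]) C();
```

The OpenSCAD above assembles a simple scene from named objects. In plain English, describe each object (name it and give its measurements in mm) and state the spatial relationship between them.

A is a table: top 813 mm (x) × 597 mm (y), 49 mm thick, upper face at z = 722 mm, on four round legs of 70 mm diameter, each leg's bounding box inset 29 mm from the nearest pair of top edges, running from z = 0 to the bottom of the top.

B is a four-legged stool. The seat is a 313×345×29 mm slab whose top surface is at z = 440 mm; four square legs, each 44×44 mm in cross-section, run from the floor (z = 0) to the underside of the seat, each flush with a corner of the seat. Four stretchers, 44 mm wide and 28 mm tall, connect adjacent legs with their undersides at z = 197 mm, each running between the inner faces of the legs it joins and aligned with the legs' outer faces on the other axis.

C is an I-beam lying along x, 802 mm long. Overall section height 368 mm. Two flanges 110 mm wide (y) and 16 mm thick, one on the floor and one at the top; a web 10 mm thick runs between them, centred on the flange width.

Four stools sit around the table at the −y, +y, −x, +x sides. The I-beam is on top of the table.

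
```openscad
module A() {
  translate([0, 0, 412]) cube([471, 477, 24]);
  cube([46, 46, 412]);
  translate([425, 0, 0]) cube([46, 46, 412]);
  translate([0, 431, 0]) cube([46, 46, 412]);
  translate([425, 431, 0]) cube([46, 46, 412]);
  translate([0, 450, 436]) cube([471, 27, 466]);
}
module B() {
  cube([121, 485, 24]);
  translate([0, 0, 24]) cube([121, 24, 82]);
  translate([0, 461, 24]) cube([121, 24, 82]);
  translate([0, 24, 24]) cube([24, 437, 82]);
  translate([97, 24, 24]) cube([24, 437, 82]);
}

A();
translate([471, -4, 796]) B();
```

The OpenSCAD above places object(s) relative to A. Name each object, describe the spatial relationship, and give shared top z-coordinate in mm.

Both tops at z = 902 mm.

A is a chair. B is an open box. The open box is beside the chair with their tops flush at z = 902. The shared top z-coordinate is 902 mm.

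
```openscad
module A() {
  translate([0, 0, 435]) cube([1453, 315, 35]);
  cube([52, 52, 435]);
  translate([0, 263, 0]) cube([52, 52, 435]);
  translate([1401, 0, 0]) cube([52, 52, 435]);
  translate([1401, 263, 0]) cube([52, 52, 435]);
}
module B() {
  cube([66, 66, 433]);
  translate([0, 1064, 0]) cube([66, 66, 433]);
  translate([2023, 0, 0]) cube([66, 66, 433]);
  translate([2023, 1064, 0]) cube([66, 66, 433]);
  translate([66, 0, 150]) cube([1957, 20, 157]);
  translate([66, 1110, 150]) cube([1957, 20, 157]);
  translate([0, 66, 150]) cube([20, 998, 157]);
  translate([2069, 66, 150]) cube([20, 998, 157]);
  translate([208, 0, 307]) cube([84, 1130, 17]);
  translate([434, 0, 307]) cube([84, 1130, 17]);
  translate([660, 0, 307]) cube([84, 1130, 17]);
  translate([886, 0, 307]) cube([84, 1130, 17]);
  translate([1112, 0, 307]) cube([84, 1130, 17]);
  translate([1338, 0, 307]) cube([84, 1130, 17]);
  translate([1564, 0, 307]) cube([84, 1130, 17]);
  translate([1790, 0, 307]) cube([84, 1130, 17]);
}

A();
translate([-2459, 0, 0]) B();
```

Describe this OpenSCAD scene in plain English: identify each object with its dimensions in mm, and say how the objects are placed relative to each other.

A is a long wooden bench with a 1453 mm (x) × 315 mm (y) seat, 35 mm thick, its top surface 470 mm above the floor. Four 52 mm square legs at the seat corners, flush with the edges, run from z = 0 to the seat underside.

B is a bed frame 2089 mm long (x) by 1130 mm wide (y). Four 66×66 mm corner posts, 433 mm tall, at the corners of the footprint. Four rails of 20 mm thickness and 157 mm height run between adjacent posts with their undersides at z = 150 mm, their outer faces flush with the outside of the frame (the two x-running rails run between the posts' inner faces; the two y-running rails run between the posts' inner faces). 8 slats, each 84 mm wide (x) and 17 mm thick, lie across the top of the two x-running rails, running the full 1130 mm width of the frame in y; the slats are evenly spaced along x between the inner faces of the end posts with equal gaps (rounded down to the nearest mm) at the −x end and between each pair — any rounding remainder accumulates at the +x end.

The bed frame is on the floor beside the bench on its −x side.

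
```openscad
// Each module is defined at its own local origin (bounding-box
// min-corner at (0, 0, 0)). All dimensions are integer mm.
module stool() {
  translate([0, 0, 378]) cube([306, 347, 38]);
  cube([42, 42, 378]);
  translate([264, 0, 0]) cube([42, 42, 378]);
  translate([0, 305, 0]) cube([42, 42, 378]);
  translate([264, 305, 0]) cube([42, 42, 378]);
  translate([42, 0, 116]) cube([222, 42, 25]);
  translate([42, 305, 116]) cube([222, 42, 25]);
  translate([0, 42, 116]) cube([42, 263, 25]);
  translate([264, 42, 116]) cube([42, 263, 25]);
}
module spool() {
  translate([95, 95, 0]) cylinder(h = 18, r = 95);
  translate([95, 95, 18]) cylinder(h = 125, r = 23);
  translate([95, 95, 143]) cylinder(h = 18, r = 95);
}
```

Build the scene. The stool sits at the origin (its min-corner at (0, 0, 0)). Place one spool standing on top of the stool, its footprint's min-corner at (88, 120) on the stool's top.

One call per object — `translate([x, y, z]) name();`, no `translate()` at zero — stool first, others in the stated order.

stool();
translate([88, 120, 416]) spool();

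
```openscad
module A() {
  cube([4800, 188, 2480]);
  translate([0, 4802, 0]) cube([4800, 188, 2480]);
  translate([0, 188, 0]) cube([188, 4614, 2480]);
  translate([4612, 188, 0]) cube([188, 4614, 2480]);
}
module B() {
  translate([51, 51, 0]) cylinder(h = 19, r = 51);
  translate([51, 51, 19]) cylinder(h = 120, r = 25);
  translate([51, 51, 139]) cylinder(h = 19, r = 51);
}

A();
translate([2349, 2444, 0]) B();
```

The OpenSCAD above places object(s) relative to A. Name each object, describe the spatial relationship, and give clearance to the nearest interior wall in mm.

Clearances: x = 2161, y = 2256; minimum 2161 mm.

A is a house frame. B is a spool. The spool sits inside the house frame, centred. The clearance to the nearest interior wall is 2161 mm.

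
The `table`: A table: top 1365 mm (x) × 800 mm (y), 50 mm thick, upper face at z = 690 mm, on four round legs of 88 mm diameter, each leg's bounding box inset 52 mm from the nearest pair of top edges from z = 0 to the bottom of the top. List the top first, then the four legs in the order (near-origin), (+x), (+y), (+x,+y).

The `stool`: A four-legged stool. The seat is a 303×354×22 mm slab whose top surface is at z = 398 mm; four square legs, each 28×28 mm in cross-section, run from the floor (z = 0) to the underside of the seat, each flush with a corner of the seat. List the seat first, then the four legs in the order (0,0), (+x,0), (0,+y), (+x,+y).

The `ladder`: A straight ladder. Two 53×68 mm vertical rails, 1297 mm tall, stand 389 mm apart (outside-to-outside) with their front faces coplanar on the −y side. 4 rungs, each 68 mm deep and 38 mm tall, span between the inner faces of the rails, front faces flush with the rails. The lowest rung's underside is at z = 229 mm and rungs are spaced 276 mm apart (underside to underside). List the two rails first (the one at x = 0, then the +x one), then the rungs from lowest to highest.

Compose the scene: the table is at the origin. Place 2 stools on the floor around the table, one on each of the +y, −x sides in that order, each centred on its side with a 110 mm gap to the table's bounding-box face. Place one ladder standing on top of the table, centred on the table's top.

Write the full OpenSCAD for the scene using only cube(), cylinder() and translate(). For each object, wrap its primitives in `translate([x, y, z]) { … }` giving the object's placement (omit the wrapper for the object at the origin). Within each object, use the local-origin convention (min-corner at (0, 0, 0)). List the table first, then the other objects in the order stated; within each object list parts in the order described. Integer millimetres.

translate([0, 0, 640]) cube([1365, 800, 50]);
translate([96, 96, 0]) cylinder(h = 640, r = 44);
translate([1269, 96, 0]) cylinder(h = 640, r = 44);
translate([96, 704, 0]) cylinder(h = 640, r = 44);
translate([1269, 704, 0]) cylinder(h = 640, r = 44);
translate([531, 910, 0]) {
  translate([0, 0, 376]) cube([303, 354, 22]);
  cube([28, 28, 376]);
  translate([275, 0, 0]) cube([28, 28, 376]);
  translate([0, 326, 0]) cube([28, 28, 376]);
  translate([275, 326, 0]) cube([28, 28, 376]);
}
translate([-413, 223, 0]) {
  translate([0, 0, 376]) cube([303, 354, 22]);
  cube([28, 28, 376]);
  translate([275, 0, 0]) cube([28, 28, 376]);
  translate([0, 326, 0]) cube([28, 28, 376]);
  translate([275, 326, 0]) cube([28, 28, 376]);
}
translate([488, 366, 690]) {
  cube([53, 68, 1297]);
  translate([336, 0, 0]) cube([53, 68, 1297]);
  translate([53, 0, 229]) cube([283, 68, 38]);
  translate([53, 0, 505]) cube([283, 68, 38]);
  translate([53, 0, 781]) cube([283, 68, 38]);
  translate([53, 0, 1057]) cube([283, 68, 38]);
}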